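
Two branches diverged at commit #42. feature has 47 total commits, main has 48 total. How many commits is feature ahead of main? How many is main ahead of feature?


Common ancestor: commit #42
feature commits after divergence: 47 - 42 = 5
main commits after divergence: 48 - 42 = 6
feature is 5 commits ahead of main
main is 6 commits ahead of feature

feature ahead: 5, main ahead: 6


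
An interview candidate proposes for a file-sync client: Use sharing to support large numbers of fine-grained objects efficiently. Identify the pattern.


This matches the Flyweight pattern

Flyweight


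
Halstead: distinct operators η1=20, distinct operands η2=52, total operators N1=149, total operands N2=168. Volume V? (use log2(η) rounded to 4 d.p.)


Formula: V = N * log2(η), where N = N1 + N2 and η = η1 + η2
η = 20 + 52 = 72
N = 149 + 168 = 317
log2(72) ≈ 6.1699
V = 317 * 6.1699 = 1955.86

1955.86


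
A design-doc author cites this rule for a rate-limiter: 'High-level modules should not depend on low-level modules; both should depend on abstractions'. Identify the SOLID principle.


This describes the Dependency Inversion Principle (DIP)

Dependency Inversion Principle (DIP)


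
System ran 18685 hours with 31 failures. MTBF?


Formula: MTBF = Total operating time / Number of failures
MTBF = 18685 / 31
MTBF = 602.74 hours

602.74 hours


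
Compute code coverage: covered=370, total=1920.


Coverage = covered / total * 100
Coverage = 370 / 1920 * 100
Coverage = 19.27%

19.27%


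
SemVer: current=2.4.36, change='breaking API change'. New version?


Current: 2.4.36
Change category: 'breaking API change' → major bump
SemVer rule: major bump → increment MAJOR, reset MINOR and PATCH to 0
New: 3.0.0

3.0.0


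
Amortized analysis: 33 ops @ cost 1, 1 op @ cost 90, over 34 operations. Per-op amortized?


Formula: Amortized cost = Total cost / Operations
Total cost = (33 * 1) + (1 * 90)
Total cost = 33 + 90 = 123
Amortized = 123 / 34 = 3.6176

3.6176


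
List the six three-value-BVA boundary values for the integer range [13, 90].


Range: [13, 90]
Boundaries: just below min, min, min+1, max-1, max, just above max
Values: [12, 13, 14, 89, 90, 91]

[12, 13, 14, 89, 90, 91]


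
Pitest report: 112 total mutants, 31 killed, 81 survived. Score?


Mutation score = killed / total * 100
Mutation score = 31 / 112 * 100
Mutation score = 27.68%

27.68%


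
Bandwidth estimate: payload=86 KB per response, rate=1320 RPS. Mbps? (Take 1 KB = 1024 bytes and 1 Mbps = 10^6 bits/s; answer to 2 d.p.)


Formula: Mbps = payload_bytes * RPS * 8 / 1e6
Payload per request = 86 KB = 86 * 1024 = 88064 bytes
Total bytes/sec = 88064 * 1320 = 116244480
Total bits/sec = 116244480 * 8 = 929955840
Mbps = 929955840 / 1e6 = 929.96

929.96 Mbps


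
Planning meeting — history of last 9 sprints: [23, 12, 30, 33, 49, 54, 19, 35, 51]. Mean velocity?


Formula: Avg velocity = Total points / Number of sprints
Points: [23, 12, 30, 33, 49, 54, 19, 35, 51]
Sum = 23 + 12 + 30 + 33 + 49 + 54 + 19 + 35 + 51 = 306
Avg velocity = 306 / 9 = 34.0 points/sprint

34.0 points/sprint


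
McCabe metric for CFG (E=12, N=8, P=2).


Formula: V(G) = E - N + 2P
V(G) = 12 - 8 + 2*2
V(G) = 4 + 4
V(G) = 8

8


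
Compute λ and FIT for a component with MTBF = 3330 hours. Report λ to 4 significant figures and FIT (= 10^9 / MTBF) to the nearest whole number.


Formula: λ = 1 / MTBF; FIT = λ × 1e9 = 1e9 / MTBF
λ = 1 / 3330 ≈ 3.003e-04 failures/hour
FIT = 1e9 / 3330 ≈ 300300 failures per 1e9 hours (nearest whole number)

λ = 3.003e-04 /h, FIT = 300300


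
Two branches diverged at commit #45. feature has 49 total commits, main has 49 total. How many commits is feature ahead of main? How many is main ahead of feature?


Common ancestor: commit #45
feature commits after divergence: 49 - 45 = 4
main commits after divergence: 49 - 45 = 4
feature is 4 commits ahead of main
main is 4 commits ahead of feature

feature ahead: 4, main ahead: 4


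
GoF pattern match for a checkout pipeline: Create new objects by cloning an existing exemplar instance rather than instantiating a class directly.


This matches the Prototype pattern

Prototype


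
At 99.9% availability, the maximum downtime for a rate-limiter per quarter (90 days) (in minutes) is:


Formula: allowed downtime = period * (100 - SLA) / 100
Period (quarter (90 days)) = 129600 minutes
Unavailability fraction = (100 - 99.9) / 100
Allowed downtime = 129600 * (100 - 99.9) / 100
Allowed downtime = 129.6 minutes

129.6 minutes


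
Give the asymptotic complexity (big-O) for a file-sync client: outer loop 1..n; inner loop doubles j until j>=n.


Reasoning: linear outer times logarithmic inner
Complexity: O(n log n)

O(n log n)


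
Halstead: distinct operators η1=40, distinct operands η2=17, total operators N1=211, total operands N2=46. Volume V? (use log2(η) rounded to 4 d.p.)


Formula: V = N * log2(η), where N = N1 + N2 and η = η1 + η2
η = 40 + 17 = 57
N = 211 + 46 = 257
log2(57) ≈ 5.8329
V = 257 * 5.8329 = 1499.06

1499.06


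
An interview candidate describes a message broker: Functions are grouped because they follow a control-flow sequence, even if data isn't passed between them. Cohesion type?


Reasoning: Grouped by order of execution within a routine, not by data flow
Type: Procedural cohesion

Procedural cohesion


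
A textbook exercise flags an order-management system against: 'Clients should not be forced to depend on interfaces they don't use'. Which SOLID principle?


This describes the Interface Segregation Principle (ISP)

Interface Segregation Principle (ISP)


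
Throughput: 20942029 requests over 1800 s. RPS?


Formula: throughput = requests / seconds
throughput = 20942029 / 1800
throughput = 11634.46 requests/second

11634.46 requests/second


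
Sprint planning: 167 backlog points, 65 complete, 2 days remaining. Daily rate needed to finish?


Formula: Required rate = Remaining points / Days left
Remaining = 167 - 65 = 102 points
Required rate = 102 / 2 = 51.0 points/day

51.0 points/day


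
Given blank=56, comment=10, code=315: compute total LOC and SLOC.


Total LOC = blank + comment + code
Total LOC = 56 + 10 + 315 = 381
SLOC (source only) = code = 315

Total LOC: 381, SLOC: 315


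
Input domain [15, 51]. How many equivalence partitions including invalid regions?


Valid range: [15, 51]
Class 1: x < 15 — invalid
Class 2: 15 ≤ x ≤ 51 — valid
Class 3: x > 51 — invalid
Total equivalence classes: 3

3 equivalence classes


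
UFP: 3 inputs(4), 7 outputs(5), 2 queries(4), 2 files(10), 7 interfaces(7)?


UFP = EI*4 + EO*5 + EQ*4 + ILF*10 + EIF*7
UFP = 3*4 + 7*5 + 2*4 + 2*10 + 7*7
UFP = 12 + 35 + 8 + 20 + 49
UFP = 124

124


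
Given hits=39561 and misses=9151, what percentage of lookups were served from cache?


Formula: hit rate = hits / (hits + misses) * 100
hit rate = 39561 / (39561 + 9151) * 100
hit rate = 39561 / 48712 * 100
hit rate = 81.21%

81.21%


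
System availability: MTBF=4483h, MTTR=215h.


Availability = MTBF / (MTBF + MTTR)
Availability = 4483 / (4483 + 215)
Availability = 4483 / 4698
Availability = 95.4236%

95.4236%


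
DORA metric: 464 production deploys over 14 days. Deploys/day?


Formula: deployments per day = releases / days
= 464 / 14
= 33.143 deploys/day
(equivalently, 232.0 deploys/week)

33.143 deploys/day


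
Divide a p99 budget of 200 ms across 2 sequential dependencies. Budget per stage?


Formula: per_stage = total_budget / stages
per_stage = 200 / 2
per_stage = 100.0 ms

100.0 ms


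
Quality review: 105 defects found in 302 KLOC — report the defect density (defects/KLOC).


Defect density = defects / KLOC
Defect density = 105 / 302
Defect density = 0.348 defects/KLOC

0.348 defects/KLOC


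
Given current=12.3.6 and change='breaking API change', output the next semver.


Current: 12.3.6
Change category: 'breaking API change' → major bump
SemVer rule: major bump → increment MAJOR, reset MINOR and PATCH to 0
New: 13.0.0

13.0.0


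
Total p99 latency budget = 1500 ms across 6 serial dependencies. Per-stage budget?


Formula: per_stage = total_budget / stages
per_stage = 1500 / 6
per_stage = 250.0 ms

250.0 ms


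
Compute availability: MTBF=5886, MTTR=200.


Availability = MTBF / (MTBF + MTTR)
Availability = 5886 / (5886 + 200)
Availability = 5886 / 6086
Availability = 96.7138%

96.7138%


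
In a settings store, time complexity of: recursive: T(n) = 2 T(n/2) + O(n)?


Reasoning: master theorem case 2 (merge-sort recurrence)
Complexity: O(n log n)

O(n log n)


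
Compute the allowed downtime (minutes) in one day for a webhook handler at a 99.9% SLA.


Formula: allowed downtime = period * (100 - SLA) / 100
Period (day) = 1440 minutes
Unavailability fraction = (100 - 99.9) / 100
Allowed downtime = 1440 * (100 - 99.9) / 100
Allowed downtime = 1.44 minutes

1.44 minutes


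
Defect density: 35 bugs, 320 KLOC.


Defect density = defects / KLOC
Defect density = 35 / 320
Defect density = 0.109 defects/KLOC

0.109 defects/KLOC


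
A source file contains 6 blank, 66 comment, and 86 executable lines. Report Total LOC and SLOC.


Total LOC = blank + comment + code
Total LOC = 6 + 66 + 86 = 158
SLOC (source only) = code = 86

Total LOC: 158, SLOC: 86


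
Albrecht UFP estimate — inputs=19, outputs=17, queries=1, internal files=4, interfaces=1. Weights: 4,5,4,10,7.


UFP = EI*4 + EO*5 + EQ*4 + ILF*10 + EIF*7
UFP = 19*4 + 17*5 + 1*4 + 4*10 + 1*7
UFP = 76 + 85 + 4 + 40 + 7
UFP = 212

212


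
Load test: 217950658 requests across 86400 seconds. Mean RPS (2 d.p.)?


Formula: throughput = requests / seconds
throughput = 217950658 / 86400
throughput = 2522.58 requests/second

2522.58 requests/second


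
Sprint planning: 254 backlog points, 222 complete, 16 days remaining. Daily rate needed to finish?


Formula: Required rate = Remaining points / Days left
Remaining = 254 - 222 = 32 points
Required rate = 32 / 16 = 2.0 points/day

2.0 points/day


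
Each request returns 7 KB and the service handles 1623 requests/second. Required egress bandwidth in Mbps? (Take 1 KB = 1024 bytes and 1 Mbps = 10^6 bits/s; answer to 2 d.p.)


Formula: Mbps = payload_bytes * RPS * 8 / 1e6
Payload per request = 7 KB = 7 * 1024 = 7168 bytes
Total bytes/sec = 7168 * 1623 = 11633664
Total bits/sec = 11633664 * 8 = 93069312
Mbps = 93069312 / 1e6 = 93.07

93.07 Mbps


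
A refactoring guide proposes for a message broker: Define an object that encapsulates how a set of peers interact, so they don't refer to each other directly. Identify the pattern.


This matches the Mediator pattern

Mediator


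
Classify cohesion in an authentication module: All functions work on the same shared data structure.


Reasoning: Functions share data
Type: Communicational cohesion

Communicational cohesion


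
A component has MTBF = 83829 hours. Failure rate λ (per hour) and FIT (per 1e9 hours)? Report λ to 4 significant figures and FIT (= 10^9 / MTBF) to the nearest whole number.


Formula: λ = 1 / MTBF; FIT = λ × 1e9 = 1e9 / MTBF
λ = 1 / 83829 ≈ 1.193e-05 failures/hour
FIT = 1e9 / 83829 ≈ 11929 failures per 1e9 hours (nearest whole number)

λ = 1.193e-05 /h, FIT = 11929


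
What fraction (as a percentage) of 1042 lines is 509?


Coverage = covered / total * 100
Coverage = 509 / 1042 * 100
Coverage = 48.85%

48.85%


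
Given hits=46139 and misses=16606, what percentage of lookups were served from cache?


Formula: hit rate = hits / (hits + misses) * 100
hit rate = 46139 / (46139 + 16606) * 100
hit rate = 46139 / 62745 * 100
hit rate = 73.53%

73.53%


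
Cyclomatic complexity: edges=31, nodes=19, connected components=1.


Formula: V(G) = E - N + 2P
V(G) = 31 - 19 + 2*1
V(G) = 12 + 2
V(G) = 14

14


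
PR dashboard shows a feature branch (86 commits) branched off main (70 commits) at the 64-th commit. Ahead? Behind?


Common ancestor: commit #64
feature commits after divergence: 86 - 64 = 22
main commits after divergence: 70 - 64 = 6
feature is 22 commits ahead of main
main is 6 commits ahead of feature

feature ahead: 22, main ahead: 6


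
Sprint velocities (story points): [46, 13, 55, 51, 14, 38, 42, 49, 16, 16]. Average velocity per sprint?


Formula: Avg velocity = Total points / Number of sprints
Points: [46, 13, 55, 51, 14, 38, 42, 49, 16, 16]
Sum = 46 + 13 + 55 + 51 + 14 + 38 + 42 + 49 + 16 + 16 = 340
Avg velocity = 340 / 10 = 34.0 points/sprint

34.0 points/sprint


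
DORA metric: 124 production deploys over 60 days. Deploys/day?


Formula: deployments per day = releases / days
= 124 / 60
= 2.067 deploys/day
(equivalently, 14.47 deploys/week)

2.067 deploys/day


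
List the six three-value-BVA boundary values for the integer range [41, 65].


Range: [41, 65]
Boundaries: just below min, min, min+1, max-1, max, just above max
Values: [40, 41, 42, 64, 65, 66]

[40, 41, 42, 64, 65, 66]


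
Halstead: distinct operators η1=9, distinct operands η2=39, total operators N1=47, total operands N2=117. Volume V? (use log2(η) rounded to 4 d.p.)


Formula: V = N * log2(η), where N = N1 + N2 and η = η1 + η2
η = 9 + 39 = 48
N = 47 + 117 = 164
log2(48) ≈ 5.5850
V = 164 * 5.5850 = 915.94

915.94


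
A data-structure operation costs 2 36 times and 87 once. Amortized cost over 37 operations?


Formula: Amortized cost = Total cost / Operations
Total cost = (36 * 2) + (1 * 87)
Total cost = 72 + 87 = 159
Amortized = 159 / 37 = 4.2973

4.2973


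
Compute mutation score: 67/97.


Mutation score = killed / total * 100
Mutation score = 67 / 97 * 100
Mutation score = 69.07%

69.07%


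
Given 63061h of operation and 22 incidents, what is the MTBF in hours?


Formula: MTBF = Total operating time / Number of failures
MTBF = 63061 / 22
MTBF = 2866.41 hours

2866.41 hours


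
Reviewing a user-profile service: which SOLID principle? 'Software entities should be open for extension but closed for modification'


This describes the Open/Closed Principle (OCP)

Open/Closed Principle (OCP)


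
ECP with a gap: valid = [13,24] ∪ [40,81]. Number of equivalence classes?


Valid ranges: [13,24] and [40,81]
Class 1: x < 13 — invalid
Class 2: 13 ≤ x ≤ 24 — valid
Class 3: 24 < x < 40 — invalid (gap between ranges)
Class 4: 40 ≤ x ≤ 81 — valid
Class 5: x > 81 — invalid
Total equivalence classes: 5

5 equivalence classes


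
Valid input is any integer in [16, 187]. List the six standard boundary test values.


Range: [16, 187]
Boundaries: just below min, min, min+1, max-1, max, just above max
Values: [15, 16, 17, 186, 187, 188]

[15, 16, 17, 186, 187, 188]


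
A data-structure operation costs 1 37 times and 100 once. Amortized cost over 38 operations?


Formula: Amortized cost = Total cost / Operations
Total cost = (37 * 1) + (1 * 100)
Total cost = 37 + 100 = 137
Amortized = 137 / 38 = 3.6053

3.6053


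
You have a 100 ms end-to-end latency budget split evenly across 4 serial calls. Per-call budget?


Formula: per_stage = total_budget / stages
per_stage = 100 / 4
per_stage = 25.0 ms

25.0 ms


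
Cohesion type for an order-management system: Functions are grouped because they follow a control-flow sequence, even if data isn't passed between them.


Reasoning: Grouped by order of execution within a routine, not by data flow
Type: Procedural cohesion

Procedural cohesion


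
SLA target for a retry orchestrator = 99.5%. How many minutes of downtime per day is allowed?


Formula: allowed downtime = period * (100 - SLA) / 100
Period (day) = 1440 minutes
Unavailability fraction = (100 - 99.5) / 100
Allowed downtime = 1440 * (100 - 99.5) / 100
Allowed downtime = 7.2 minutes

7.2 minutes


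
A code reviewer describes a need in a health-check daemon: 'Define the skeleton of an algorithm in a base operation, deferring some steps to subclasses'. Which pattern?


This matches the Template Method pattern

Template Method


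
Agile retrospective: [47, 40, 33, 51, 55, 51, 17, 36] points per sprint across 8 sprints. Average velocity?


Formula: Avg velocity = Total points / Number of sprints
Points: [47, 40, 33, 51, 55, 51, 17, 36]
Sum = 47 + 40 + 33 + 51 + 55 + 51 + 17 + 36 = 330
Avg velocity = 330 / 8 = 41.25 points/sprint

41.25 points/sprint


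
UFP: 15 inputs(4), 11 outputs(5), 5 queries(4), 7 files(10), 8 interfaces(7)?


UFP = EI*4 + EO*5 + EQ*4 + ILF*10 + EIF*7
UFP = 15*4 + 11*5 + 5*4 + 7*10 + 8*7
UFP = 60 + 55 + 20 + 70 + 56
UFP = 261

261


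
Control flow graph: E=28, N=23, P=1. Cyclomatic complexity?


Formula: V(G) = E - N + 2P
V(G) = 28 - 23 + 2*1
V(G) = 5 + 2
V(G) = 7

7


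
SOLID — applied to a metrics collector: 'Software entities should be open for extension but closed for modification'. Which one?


This describes the Open/Closed Principle (OCP)

Open/Closed Principle (OCP)


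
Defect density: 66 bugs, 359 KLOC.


Defect density = defects / KLOC
Defect density = 66 / 359
Defect density = 0.184 defects/KLOC

0.184 defects/KLOC


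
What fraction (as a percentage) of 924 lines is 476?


Coverage = covered / total * 100
Coverage = 476 / 924 * 100
Coverage = 51.52%

51.52%


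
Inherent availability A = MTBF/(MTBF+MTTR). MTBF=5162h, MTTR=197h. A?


Availability = MTBF / (MTBF + MTTR)
Availability = 5162 / (5162 + 197)
Availability = 5162 / 5359
Availability = 96.3239%

96.3239%


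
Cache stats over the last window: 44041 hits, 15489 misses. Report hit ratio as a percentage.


Formula: hit rate = hits / (hits + misses) * 100
hit rate = 44041 / (44041 + 15489) * 100
hit rate = 44041 / 59530 * 100
hit rate = 73.98%

73.98%


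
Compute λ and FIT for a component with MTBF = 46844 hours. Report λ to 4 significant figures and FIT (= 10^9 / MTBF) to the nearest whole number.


Formula: λ = 1 / MTBF; FIT = λ × 1e9 = 1e9 / MTBF
λ = 1 / 46844 ≈ 2.135e-05 failures/hour
FIT = 1e9 / 46844 ≈ 21347 failures per 1e9 hours (nearest whole number)

λ = 2.135e-05 /h, FIT = 21347


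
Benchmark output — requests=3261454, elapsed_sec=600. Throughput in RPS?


Formula: throughput = requests / seconds
throughput = 3261454 / 600
throughput = 5435.76 requests/second

5435.76 requests/second


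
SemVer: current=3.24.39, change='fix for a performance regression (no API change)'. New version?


Current: 3.24.39
Change category: 'fix for a performance regression (no API change)' → patch bump
SemVer rule: patch bump → increment PATCH (MAJOR and MINOR unchanged)
New: 3.24.40

3.24.40


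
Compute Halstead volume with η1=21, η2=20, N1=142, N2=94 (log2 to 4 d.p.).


Formula: V = N * log2(η), where N = N1 + N2 and η = η1 + η2
η = 21 + 20 = 41
N = 142 + 94 = 236
log2(41) ≈ 5.3576
V = 236 * 5.3576 = 1264.39

1264.39


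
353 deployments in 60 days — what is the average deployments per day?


Formula: deployments per day = releases / days
= 353 / 60
= 5.883 deploys/day
(equivalently, 41.18 deploys/week)

5.883 deploys/day


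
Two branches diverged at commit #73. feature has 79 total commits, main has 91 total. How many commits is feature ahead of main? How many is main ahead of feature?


Common ancestor: commit #73
feature commits after divergence: 79 - 73 = 6
main commits after divergence: 91 - 73 = 18
feature is 6 commits ahead of main
main is 18 commits ahead of feature

feature ahead: 6, main ahead: 18


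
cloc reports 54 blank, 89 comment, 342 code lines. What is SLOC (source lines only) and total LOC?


Total LOC = blank + comment + code
Total LOC = 54 + 89 + 342 = 485
SLOC (source only) = code = 342

Total LOC: 485, SLOC: 342


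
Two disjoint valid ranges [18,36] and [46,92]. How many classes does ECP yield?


Valid ranges: [18,36] and [46,92]
Class 1: x < 18 — invalid
Class 2: 18 ≤ x ≤ 36 — valid
Class 3: 36 < x < 46 — invalid (gap between ranges)
Class 4: 46 ≤ x ≤ 92 — valid
Class 5: x > 92 — invalid
Total equivalence classes: 5

5 equivalence classes


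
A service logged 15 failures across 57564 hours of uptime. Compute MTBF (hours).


Formula: MTBF = Total operating time / Number of failures
MTBF = 57564 / 15
MTBF = 3837.6 hours

3837.6 hours


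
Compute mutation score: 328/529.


Mutation score = killed / total * 100
Mutation score = 328 / 529 * 100
Mutation score = 62.0%

62.0%


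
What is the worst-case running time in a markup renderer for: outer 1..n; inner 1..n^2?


Reasoning: n times n^2
Complexity: O(n^3)

O(n^3)


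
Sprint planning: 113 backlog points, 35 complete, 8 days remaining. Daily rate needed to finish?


Formula: Required rate = Remaining points / Days left
Remaining = 113 - 35 = 78 points
Required rate = 78 / 8 = 9.75 points/day

9.75 points/day


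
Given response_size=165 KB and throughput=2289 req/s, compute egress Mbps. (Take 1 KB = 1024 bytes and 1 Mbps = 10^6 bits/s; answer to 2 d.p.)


Formula: Mbps = payload_bytes * RPS * 8 / 1e6
Payload per request = 165 KB = 165 * 1024 = 168960 bytes
Total bytes/sec = 168960 * 2289 = 386749440
Total bits/sec = 386749440 * 8 = 3093995520
Mbps = 3093995520 / 1e6 = 3094.0

3094.0 Mbps


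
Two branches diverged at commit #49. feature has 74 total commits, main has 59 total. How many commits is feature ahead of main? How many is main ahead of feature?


Common ancestor: commit #49
feature commits after divergence: 74 - 49 = 25
main commits after divergence: 59 - 49 = 10
feature is 25 commits ahead of main
main is 10 commits ahead of feature

feature ahead: 25, main ahead: 10


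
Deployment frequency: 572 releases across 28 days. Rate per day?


Formula: deployments per day = releases / days
= 572 / 28
= 20.429 deploys/day
(equivalently, 143.0 deploys/week)

20.429 deploys/day


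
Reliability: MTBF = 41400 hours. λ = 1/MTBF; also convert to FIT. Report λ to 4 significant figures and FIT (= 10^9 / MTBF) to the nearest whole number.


Formula: λ = 1 / MTBF; FIT = λ × 1e9 = 1e9 / MTBF
λ = 1 / 41400 ≈ 2.415e-05 failures/hour
FIT = 1e9 / 41400 ≈ 24155 failures per 1e9 hours (nearest whole number)

λ = 2.415e-05 /h, FIT = 24155


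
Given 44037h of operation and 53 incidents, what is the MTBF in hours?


Formula: MTBF = Total operating time / Number of failures
MTBF = 44037 / 53
MTBF = 830.89 hours

830.89 hours


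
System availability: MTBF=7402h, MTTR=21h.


Availability = MTBF / (MTBF + MTTR)
Availability = 7402 / (7402 + 21)
Availability = 7402 / 7423
Availability = 99.7171%

99.7171%


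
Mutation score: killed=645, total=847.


Mutation score = killed / total * 100
Mutation score = 645 / 847 * 100
Mutation score = 76.15%

76.15%


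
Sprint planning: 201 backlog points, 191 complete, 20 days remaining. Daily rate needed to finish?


Formula: Required rate = Remaining points / Days left
Remaining = 201 - 191 = 10 points
Required rate = 10 / 20 = 0.5 points/day

0.5 points/day


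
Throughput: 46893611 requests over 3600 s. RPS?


Formula: throughput = requests / seconds
throughput = 46893611 / 3600
throughput = 13026.0 requests/second

13026.0 requests/second


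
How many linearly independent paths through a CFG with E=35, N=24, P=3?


Formula: V(G) = E - N + 2P
V(G) = 35 - 24 + 2*3
V(G) = 11 + 6
V(G) = 17

17


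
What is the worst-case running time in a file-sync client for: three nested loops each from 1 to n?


Reasoning: three levels of nesting over n
Complexity: O(n^3)

O(n^3)


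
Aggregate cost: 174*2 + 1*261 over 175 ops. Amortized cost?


Formula: Amortized cost = Total cost / Operations
Total cost = (174 * 2) + (1 * 261)
Total cost = 348 + 261 = 609
Amortized = 609 / 175 = 3.48

3.48


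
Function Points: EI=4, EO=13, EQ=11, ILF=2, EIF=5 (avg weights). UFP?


UFP = EI*4 + EO*5 + EQ*4 + ILF*10 + EIF*7
UFP = 4*4 + 13*5 + 11*4 + 2*10 + 5*7
UFP = 16 + 65 + 44 + 20 + 35
UFP = 180

180


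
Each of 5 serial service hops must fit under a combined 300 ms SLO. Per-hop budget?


Formula: per_stage = total_budget / stages
per_stage = 300 / 5
per_stage = 60.0 ms

60.0 ms


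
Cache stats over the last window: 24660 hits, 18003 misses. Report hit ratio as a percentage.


Formula: hit rate = hits / (hits + misses) * 100
hit rate = 24660 / (24660 + 18003) * 100
hit rate = 24660 / 42663 * 100
hit rate = 57.8%

57.8%


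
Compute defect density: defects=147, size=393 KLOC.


Defect density = defects / KLOC
Defect density = 147 / 393
Defect density = 0.374 defects/KLOC

0.374 defects/KLOC


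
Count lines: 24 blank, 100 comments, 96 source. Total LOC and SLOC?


Total LOC = blank + comment + code
Total LOC = 24 + 100 + 96 = 220
SLOC (source only) = code = 96

Total LOC: 220, SLOC: 96


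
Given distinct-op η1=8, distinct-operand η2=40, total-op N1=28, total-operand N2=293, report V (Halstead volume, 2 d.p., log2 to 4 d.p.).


Formula: V = N * log2(η), where N = N1 + N2 and η = η1 + η2
η = 8 + 40 = 48
N = 28 + 293 = 321
log2(48) ≈ 5.5850
V = 321 * 5.5850 = 1792.79

1792.79


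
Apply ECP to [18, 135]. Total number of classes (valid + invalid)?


Valid range: [18, 135]
Class 1: x < 18 — invalid
Class 2: 18 ≤ x ≤ 135 — valid
Class 3: x > 135 — invalid
Total equivalence classes: 3

3 equivalence classes


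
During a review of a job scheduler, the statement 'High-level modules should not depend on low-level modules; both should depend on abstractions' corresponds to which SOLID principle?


This describes the Dependency Inversion Principle (DIP)

Dependency Inversion Principle (DIP)


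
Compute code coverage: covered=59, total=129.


Coverage = covered / total * 100
Coverage = 59 / 129 * 100
Coverage = 45.74%

45.74%


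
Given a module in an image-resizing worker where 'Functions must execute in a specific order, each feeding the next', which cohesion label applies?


Reasoning: Output of one is input to next
Type: Sequential cohesion

Sequential cohesion


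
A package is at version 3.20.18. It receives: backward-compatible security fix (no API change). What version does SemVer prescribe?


Current: 3.20.18
Change category: 'backward-compatible security fix (no API change)' → patch bump
SemVer rule: patch bump → increment PATCH (MAJOR and MINOR unchanged)
New: 3.20.19

3.20.19


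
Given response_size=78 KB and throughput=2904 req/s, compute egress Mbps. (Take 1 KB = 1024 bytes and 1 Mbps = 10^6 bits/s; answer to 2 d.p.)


Formula: Mbps = payload_bytes * RPS * 8 / 1e6
Payload per request = 78 KB = 78 * 1024 = 79872 bytes
Total bytes/sec = 79872 * 2904 = 231948288
Total bits/sec = 231948288 * 8 = 1855586304
Mbps = 1855586304 / 1e6 = 1855.59

1855.59 Mbps


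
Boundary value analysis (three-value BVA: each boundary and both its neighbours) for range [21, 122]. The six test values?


Range: [21, 122]
Boundaries: just below min, min, min+1, max-1, max, just above max
Values: [20, 21, 22, 121, 122, 123]

[20, 21, 22, 121, 122, 123]


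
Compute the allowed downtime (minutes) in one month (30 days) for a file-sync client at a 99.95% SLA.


Formula: allowed downtime = period * (100 - SLA) / 100
Period (month (30 days)) = 43200 minutes
Unavailability fraction = (100 - 99.95) / 100
Allowed downtime = 43200 * (100 - 99.95) / 100
Allowed downtime = 21.6 minutes

21.6 minutes


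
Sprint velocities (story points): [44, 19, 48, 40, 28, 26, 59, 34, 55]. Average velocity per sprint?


Formula: Avg velocity = Total points / Number of sprints
Points: [44, 19, 48, 40, 28, 26, 59, 34, 55]
Sum = 44 + 19 + 48 + 40 + 28 + 26 + 59 + 34 + 55 = 353
Avg velocity = 353 / 9 = 39.22 points/sprint

39.22 points/sprint


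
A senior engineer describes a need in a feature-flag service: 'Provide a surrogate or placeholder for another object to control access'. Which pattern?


This matches the Proxy pattern

Proxy


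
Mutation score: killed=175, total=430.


Mutation score = killed / total * 100
Mutation score = 175 / 430 * 100
Mutation score = 40.7%

40.7%


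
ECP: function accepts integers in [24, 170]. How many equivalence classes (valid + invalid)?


Valid range: [24, 170]
Class 1: x < 24 — invalid
Class 2: 24 ≤ x ≤ 170 — valid
Class 3: x > 170 — invalid
Total equivalence classes: 3

3 equivalence classes


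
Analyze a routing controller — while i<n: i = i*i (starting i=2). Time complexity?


Reasoning: squaring drives double-exponential growth; iterations ~ log log n
Complexity: O(log log n)

O(log log n)


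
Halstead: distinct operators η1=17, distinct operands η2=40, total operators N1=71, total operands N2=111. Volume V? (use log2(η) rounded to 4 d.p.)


Formula: V = N * log2(η), where N = N1 + N2 and η = η1 + η2
η = 17 + 40 = 57
N = 71 + 111 = 182
log2(57) ≈ 5.8329
V = 182 * 5.8329 = 1061.59

1061.59


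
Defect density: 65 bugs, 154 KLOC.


Defect density = defects / KLOC
Defect density = 65 / 154
Defect density = 0.422 defects/KLOC

0.422 defects/KLOC


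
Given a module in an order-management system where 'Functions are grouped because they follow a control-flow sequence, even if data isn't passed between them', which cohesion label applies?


Reasoning: Grouped by order of execution within a routine, not by data flow
Type: Procedural cohesion

Procedural cohesion


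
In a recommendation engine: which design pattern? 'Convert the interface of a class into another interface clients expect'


This matches the Adapter pattern

Adapter


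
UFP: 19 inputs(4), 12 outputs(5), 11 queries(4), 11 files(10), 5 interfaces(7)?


UFP = EI*4 + EO*5 + EQ*4 + ILF*10 + EIF*7
UFP = 19*4 + 12*5 + 11*4 + 11*10 + 5*7
UFP = 76 + 60 + 44 + 110 + 35
UFP = 325

325


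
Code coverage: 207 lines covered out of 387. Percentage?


Coverage = covered / total * 100
Coverage = 207 / 387 * 100
Coverage = 53.49%

53.49%


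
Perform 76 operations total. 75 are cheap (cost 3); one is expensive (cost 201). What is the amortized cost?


Formula: Amortized cost = Total cost / Operations
Total cost = (75 * 3) + (1 * 201)
Total cost = 225 + 201 = 426
Amortized = 426 / 76 = 5.6053

5.6053


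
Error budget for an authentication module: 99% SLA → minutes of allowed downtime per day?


Formula: allowed downtime = period * (100 - SLA) / 100
Period (day) = 1440 minutes
Unavailability fraction = (100 - 99.0) / 100
Allowed downtime = 1440 * (100 - 99.0) / 100
Allowed downtime = 14.4 minutes

14.4 minutes


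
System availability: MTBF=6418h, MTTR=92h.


Availability = MTBF / (MTBF + MTTR)
Availability = 6418 / (6418 + 92)
Availability = 6418 / 6510
Availability = 98.5868%

98.5868%


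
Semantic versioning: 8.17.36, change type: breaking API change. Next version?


Current: 8.17.36
Change category: 'breaking API change' → major bump
SemVer rule: major bump → increment MAJOR, reset MINOR and PATCH to 0
New: 9.0.0

9.0.0


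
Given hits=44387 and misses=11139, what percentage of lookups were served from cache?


Formula: hit rate = hits / (hits + misses) * 100
hit rate = 44387 / (44387 + 11139) * 100
hit rate = 44387 / 55526 * 100
hit rate = 79.94%

79.94%


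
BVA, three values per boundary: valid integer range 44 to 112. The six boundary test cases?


Range: [44, 112]
Boundaries: just below min, min, min+1, max-1, max, just above max
Values: [43, 44, 45, 111, 112, 113]

[43, 44, 45, 111, 112, 113]


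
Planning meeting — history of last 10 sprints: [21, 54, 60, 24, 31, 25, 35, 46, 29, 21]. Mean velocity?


Formula: Avg velocity = Total points / Number of sprints
Points: [21, 54, 60, 24, 31, 25, 35, 46, 29, 21]
Sum = 21 + 54 + 60 + 24 + 31 + 25 + 35 + 46 + 29 + 21 = 346
Avg velocity = 346 / 10 = 34.6 points/sprint

34.6 points/sprint


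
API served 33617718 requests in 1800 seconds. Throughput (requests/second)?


Formula: throughput = requests / seconds
throughput = 33617718 / 1800
throughput = 18676.51 requests/second

18676.51 requests/second


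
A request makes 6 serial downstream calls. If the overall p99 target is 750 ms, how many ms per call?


Formula: per_stage = total_budget / stages
per_stage = 750 / 6
per_stage = 125.0 ms

125.0 ms


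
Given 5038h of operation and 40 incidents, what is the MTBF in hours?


Formula: MTBF = Total operating time / Number of failures
MTBF = 5038 / 40
MTBF = 125.95 hours

125.95 hours


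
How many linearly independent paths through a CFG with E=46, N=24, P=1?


Formula: V(G) = E - N + 2P
V(G) = 46 - 24 + 2*1
V(G) = 22 + 2
V(G) = 24

24


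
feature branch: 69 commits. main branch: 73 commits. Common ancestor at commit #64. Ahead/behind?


Common ancestor: commit #64
feature commits after divergence: 69 - 64 = 5
main commits after divergence: 73 - 64 = 9
feature is 5 commits ahead of main
main is 9 commits ahead of feature

feature ahead: 5, main ahead: 9


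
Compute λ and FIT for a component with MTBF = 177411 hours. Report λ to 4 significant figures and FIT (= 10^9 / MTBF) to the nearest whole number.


Formula: λ = 1 / MTBF; FIT = λ × 1e9 = 1e9 / MTBF
λ = 1 / 177411 ≈ 5.637e-06 failures/hour
FIT = 1e9 / 177411 ≈ 5637 failures per 1e9 hours (nearest whole number)

λ = 5.637e-06 /h, FIT = 5637


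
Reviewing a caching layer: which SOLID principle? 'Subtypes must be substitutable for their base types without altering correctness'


This describes the Liskov Substitution Principle (LSP)

Liskov Substitution Principle (LSP)


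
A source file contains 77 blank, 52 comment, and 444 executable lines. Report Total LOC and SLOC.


Total LOC = blank + comment + code
Total LOC = 77 + 52 + 444 = 573
SLOC (source only) = code = 444

Total LOC: 573, SLOC: 444


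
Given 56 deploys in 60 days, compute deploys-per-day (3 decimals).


Formula: deployments per day = releases / days
= 56 / 60
= 0.933 deploys/day
(equivalently, 6.53 deploys/week)

0.933 deploys/day


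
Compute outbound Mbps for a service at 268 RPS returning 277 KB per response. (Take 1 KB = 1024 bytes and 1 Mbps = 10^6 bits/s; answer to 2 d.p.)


Formula: Mbps = payload_bytes * RPS * 8 / 1e6
Payload per request = 277 KB = 277 * 1024 = 283648 bytes
Total bytes/sec = 283648 * 268 = 76017664
Total bits/sec = 76017664 * 8 = 608141312
Mbps = 608141312 / 1e6 = 608.14

608.14 Mbps


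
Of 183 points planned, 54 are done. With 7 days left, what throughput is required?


Formula: Required rate = Remaining points / Days left
Remaining = 183 - 54 = 129 points
Required rate = 129 / 7 = 18.43 points/day

18.43 points/day


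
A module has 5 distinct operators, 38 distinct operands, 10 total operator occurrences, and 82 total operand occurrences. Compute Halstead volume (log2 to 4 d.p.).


Formula: V = N * log2(η), where N = N1 + N2 and η = η1 + η2
η = 5 + 38 = 43
N = 10 + 82 = 92
log2(43) ≈ 5.4263
V = 92 * 5.4263 = 499.22

499.22


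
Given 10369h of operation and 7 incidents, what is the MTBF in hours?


Formula: MTBF = Total operating time / Number of failures
MTBF = 10369 / 7
MTBF = 1481.29 hours

1481.29 hours


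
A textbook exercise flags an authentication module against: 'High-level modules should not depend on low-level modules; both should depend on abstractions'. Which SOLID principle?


This describes the Dependency Inversion Principle (DIP)

Dependency Inversion Principle (DIP)


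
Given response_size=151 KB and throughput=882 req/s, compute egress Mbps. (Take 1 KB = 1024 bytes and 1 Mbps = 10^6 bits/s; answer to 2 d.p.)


Formula: Mbps = payload_bytes * RPS * 8 / 1e6
Payload per request = 151 KB = 151 * 1024 = 154624 bytes
Total bytes/sec = 154624 * 882 = 136378368
Total bits/sec = 136378368 * 8 = 1091026944
Mbps = 1091026944 / 1e6 = 1091.03

1091.03 Mbps


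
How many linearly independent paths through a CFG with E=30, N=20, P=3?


Formula: V(G) = E - N + 2P
V(G) = 30 - 20 + 2*3
V(G) = 10 + 6
V(G) = 16

16


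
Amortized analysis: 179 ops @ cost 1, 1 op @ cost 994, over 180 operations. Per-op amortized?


Formula: Amortized cost = Total cost / Operations
Total cost = (179 * 1) + (1 * 994)
Total cost = 179 + 994 = 1173
Amortized = 1173 / 180 = 6.5167

6.5167


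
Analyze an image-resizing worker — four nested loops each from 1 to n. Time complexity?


Reasoning: four levels of nesting
Complexity: O(n^4)

O(n^4)


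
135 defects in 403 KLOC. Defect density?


Defect density = defects / KLOC
Defect density = 135 / 403
Defect density = 0.335 defects/KLOC

0.335 defects/KLOC


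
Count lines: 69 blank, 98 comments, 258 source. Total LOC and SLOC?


Total LOC = blank + comment + code
Total LOC = 69 + 98 + 258 = 425
SLOC (source only) = code = 258

Total LOC: 425, SLOC: 258


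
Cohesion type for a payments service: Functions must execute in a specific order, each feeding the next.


Reasoning: Output of one is input to next
Type: Sequential cohesion

Sequential cohesion


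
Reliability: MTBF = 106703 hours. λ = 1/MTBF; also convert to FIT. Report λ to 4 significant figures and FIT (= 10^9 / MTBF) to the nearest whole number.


Formula: λ = 1 / MTBF; FIT = λ × 1e9 = 1e9 / MTBF
λ = 1 / 106703 ≈ 9.372e-06 failures/hour
FIT = 1e9 / 106703 ≈ 9372 failures per 1e9 hours (nearest whole number)

λ = 9.372e-06 /h, FIT = 9372


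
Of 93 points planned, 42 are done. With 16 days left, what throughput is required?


Formula: Required rate = Remaining points / Days left
Remaining = 93 - 42 = 51 points
Required rate = 51 / 16 = 3.19 points/day

3.19 points/day


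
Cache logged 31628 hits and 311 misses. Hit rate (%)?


Formula: hit rate = hits / (hits + misses) * 100
hit rate = 31628 / (31628 + 311) * 100
hit rate = 31628 / 31939 * 100
hit rate = 99.03%

99.03%


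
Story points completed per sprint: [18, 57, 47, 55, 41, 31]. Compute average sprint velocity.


Formula: Avg velocity = Total points / Number of sprints
Points: [18, 57, 47, 55, 41, 31]
Sum = 18 + 57 + 47 + 55 + 41 + 31 = 249
Avg velocity = 249 / 6 = 41.5 points/sprint

41.5 points/sprint


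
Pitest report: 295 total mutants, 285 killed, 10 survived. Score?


Mutation score = killed / total * 100
Mutation score = 285 / 295 * 100
Mutation score = 96.61%

96.61%


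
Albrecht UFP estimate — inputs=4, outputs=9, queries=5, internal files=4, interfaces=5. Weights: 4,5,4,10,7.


UFP = EI*4 + EO*5 + EQ*4 + ILF*10 + EIF*7
UFP = 4*4 + 9*5 + 5*4 + 4*10 + 5*7
UFP = 16 + 45 + 20 + 40 + 35
UFP = 156

156


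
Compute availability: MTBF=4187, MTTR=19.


Availability = MTBF / (MTBF + MTTR)
Availability = 4187 / (4187 + 19)
Availability = 4187 / 4206
Availability = 99.5483%

99.5483%


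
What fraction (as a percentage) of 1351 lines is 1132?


Coverage = covered / total * 100
Coverage = 1132 / 1351 * 100
Coverage = 83.79%

83.79%


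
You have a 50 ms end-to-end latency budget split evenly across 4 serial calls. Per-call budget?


Formula: per_stage = total_budget / stages
per_stage = 50 / 4
per_stage = 12.5 ms

12.5 ms


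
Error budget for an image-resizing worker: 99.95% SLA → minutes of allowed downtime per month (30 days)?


Formula: allowed downtime = period * (100 - SLA) / 100
Period (month (30 days)) = 43200 minutes
Unavailability fraction = (100 - 99.95) / 100
Allowed downtime = 43200 * (100 - 99.95) / 100
Allowed downtime = 21.6 minutes

21.6 minutes


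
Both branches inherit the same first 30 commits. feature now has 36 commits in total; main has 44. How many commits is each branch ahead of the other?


Common ancestor: commit #30
feature commits after divergence: 36 - 30 = 6
main commits after divergence: 44 - 30 = 14
feature is 6 commits ahead of main
main is 14 commits ahead of feature

feature ahead: 6, main ahead: 14
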